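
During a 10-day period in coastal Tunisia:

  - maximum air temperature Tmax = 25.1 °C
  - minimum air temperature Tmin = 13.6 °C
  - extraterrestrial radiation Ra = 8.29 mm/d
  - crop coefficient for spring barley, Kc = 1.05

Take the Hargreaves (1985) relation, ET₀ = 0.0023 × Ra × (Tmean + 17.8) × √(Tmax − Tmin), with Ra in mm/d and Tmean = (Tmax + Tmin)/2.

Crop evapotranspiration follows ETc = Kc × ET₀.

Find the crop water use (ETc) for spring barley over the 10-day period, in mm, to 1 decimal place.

25.2 mm

Tmean = (25.1 + 13.6)/2 = 19.35 °C
ET₀ = 0.0023 × 8.29 × (19.35 + 17.8) × √11.5 = 0.0023 × 8.29 × 37.15 × 3.3912 = 2.4021 mm/d
ETc = Kc × ET₀ = 1.05 × 2.4021 = 2.5222 mm/d
Over 10 days: 2.5222 × 10 = 25.222 mm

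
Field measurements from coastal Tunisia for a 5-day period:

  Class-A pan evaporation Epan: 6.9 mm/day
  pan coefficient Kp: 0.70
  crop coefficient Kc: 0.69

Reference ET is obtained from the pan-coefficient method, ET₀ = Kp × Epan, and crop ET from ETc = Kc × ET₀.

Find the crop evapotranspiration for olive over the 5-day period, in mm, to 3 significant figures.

16.7 mm

ET₀ = 0.70 × 6.9 = 4.8300 mm/d
ETc = Kc × ET₀ = 0.69 × 4.8300 = 3.3327 mm/d
Over 5 days: 3.3327 × 5 = 16.664 mm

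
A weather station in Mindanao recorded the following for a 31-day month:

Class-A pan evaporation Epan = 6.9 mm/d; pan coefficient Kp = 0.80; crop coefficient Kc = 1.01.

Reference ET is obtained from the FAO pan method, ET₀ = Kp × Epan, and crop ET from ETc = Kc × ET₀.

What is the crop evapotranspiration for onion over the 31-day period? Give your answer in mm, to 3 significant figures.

ET₀ = 0.80 × 6.9 = 5.5200 mm/d
ETc = Kc × ET₀ = 1.01 × 5.5200 = 5.5752 mm/d
Over 31 days: 5.5752 × 31 = 172.831 mm

173 mm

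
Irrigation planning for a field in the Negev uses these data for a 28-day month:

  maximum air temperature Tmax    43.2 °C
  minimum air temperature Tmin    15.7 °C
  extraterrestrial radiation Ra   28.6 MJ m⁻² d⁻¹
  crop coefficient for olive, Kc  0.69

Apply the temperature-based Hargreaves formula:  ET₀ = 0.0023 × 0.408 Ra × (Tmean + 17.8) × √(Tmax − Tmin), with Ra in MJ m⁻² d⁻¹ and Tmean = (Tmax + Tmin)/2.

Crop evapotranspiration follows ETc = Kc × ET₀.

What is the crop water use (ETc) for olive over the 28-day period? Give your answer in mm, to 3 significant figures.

128 mm

Tmean = (43.2 + 15.7)/2 = 29.45 °C
0.408 Ra = 0.408 × 28.6 = 11.6688 mm/d equivalent
ET₀ = 0.0023 × 11.6688 × (29.45 + 17.8) × √27.5 = 0.0023 × 11.6688 × 47.25 × 5.2440 = 6.6500 mm/d
ETc = Kc × ET₀ = 0.69 × 6.6500 = 4.5885 mm/d
Over 28 days: 4.5885 × 28 = 128.478 mm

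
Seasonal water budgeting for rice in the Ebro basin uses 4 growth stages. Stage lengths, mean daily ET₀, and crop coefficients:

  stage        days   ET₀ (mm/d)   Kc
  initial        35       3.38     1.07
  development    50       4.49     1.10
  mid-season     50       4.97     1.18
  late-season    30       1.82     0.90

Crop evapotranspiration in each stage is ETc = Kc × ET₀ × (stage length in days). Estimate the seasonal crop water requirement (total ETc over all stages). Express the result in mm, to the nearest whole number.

716 mm

initial: 1.07 × 3.38 × 35 = 126.58 mm
development: 1.10 × 4.49 × 50 = 246.95 mm
mid-season: 1.18 × 4.97 × 50 = 293.23 mm
late-season: 0.90 × 1.82 × 30 = 49.14 mm
Seasonal total = 715.90 mm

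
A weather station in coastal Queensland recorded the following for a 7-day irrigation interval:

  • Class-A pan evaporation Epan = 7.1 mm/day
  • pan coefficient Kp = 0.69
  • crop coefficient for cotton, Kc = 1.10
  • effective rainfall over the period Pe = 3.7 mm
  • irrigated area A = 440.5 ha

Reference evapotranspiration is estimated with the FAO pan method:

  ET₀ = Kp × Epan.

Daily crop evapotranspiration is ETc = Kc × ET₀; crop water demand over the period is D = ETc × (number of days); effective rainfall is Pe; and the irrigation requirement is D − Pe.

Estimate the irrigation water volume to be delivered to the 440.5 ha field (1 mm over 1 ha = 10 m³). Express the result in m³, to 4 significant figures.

149900 m³

ET₀ = 0.69 × 7.1 = 4.8990 mm/d
ETc = Kc × ET₀ = 1.10 × 4.8990 = 5.3889 mm/d
Crop demand D = ETc × 7 d = 5.3889 × 7 = 37.722 mm
D − Pe = 37.722 − 3.7 = 34.022 mm
Volume = 34.022 mm × 440.5 ha × 10 = 149866.9 m³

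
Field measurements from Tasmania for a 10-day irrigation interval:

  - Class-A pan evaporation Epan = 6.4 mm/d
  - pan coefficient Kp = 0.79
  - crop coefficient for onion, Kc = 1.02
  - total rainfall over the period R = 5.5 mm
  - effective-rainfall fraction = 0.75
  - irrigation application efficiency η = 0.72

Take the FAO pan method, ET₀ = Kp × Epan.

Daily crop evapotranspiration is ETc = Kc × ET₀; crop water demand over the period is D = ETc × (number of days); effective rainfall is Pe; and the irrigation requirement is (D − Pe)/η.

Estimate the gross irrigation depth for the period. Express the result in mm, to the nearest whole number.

ET₀ = 0.79 × 6.4 = 5.0560 mm/d
ETc = Kc × ET₀ = 1.02 × 5.0560 = 5.1571 mm/d
Crop demand D = ETc × 10 d = 5.1571 × 10 = 51.571 mm
Pe = 0.75 × 5.5 = 4.125 mm
D − Pe = 51.571 − 4.125 = 47.446 mm
Gross irrigation = 47.446 / 0.72 = 65.897 mm

66 mm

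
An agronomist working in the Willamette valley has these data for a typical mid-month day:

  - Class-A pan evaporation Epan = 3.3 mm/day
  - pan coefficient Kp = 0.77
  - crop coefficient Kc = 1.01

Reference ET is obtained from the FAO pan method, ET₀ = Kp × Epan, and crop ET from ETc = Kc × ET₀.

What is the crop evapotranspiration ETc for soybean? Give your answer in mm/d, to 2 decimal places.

ET₀ = 0.77 × 3.3 = 2.5410 mm/d
ETc = Kc × ET₀ = 1.01 × 2.5410 = 2.5664 mm/d

2.57 mm/d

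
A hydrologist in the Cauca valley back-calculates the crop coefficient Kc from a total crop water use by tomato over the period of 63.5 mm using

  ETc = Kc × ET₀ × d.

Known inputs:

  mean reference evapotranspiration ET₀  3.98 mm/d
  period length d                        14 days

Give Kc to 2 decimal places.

1.14

ETc = Kc × ET₀ × d  ⇒  Kc = ETc / (ET₀ × d)
Kc = 63.5 / (3.98 × 14) = 63.5 / 55.72 = 1.1396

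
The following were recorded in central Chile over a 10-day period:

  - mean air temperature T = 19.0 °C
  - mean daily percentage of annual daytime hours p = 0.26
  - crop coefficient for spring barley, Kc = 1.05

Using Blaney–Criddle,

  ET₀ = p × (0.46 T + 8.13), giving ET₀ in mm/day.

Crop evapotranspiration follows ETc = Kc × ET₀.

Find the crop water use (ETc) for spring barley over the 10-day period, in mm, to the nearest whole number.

46 mm

ET₀ = 0.26 × (0.46 × 19.0 + 8.13) = 0.26 × 16.870 = 4.3862 mm/d
ETc = Kc × ET₀ = 1.05 × 4.3862 = 4.6055 mm/d
Over 10 days: 4.6055 × 10 = 46.055 mm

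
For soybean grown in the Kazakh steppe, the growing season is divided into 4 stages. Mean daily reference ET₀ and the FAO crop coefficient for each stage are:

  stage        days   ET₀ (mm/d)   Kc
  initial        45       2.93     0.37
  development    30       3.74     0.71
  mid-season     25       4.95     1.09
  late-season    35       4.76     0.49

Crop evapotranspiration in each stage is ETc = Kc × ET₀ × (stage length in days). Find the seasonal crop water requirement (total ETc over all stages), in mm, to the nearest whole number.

345 mm

initial: 0.37 × 2.93 × 45 = 48.78 mm
development: 0.71 × 3.74 × 30 = 79.66 mm
mid-season: 1.09 × 4.95 × 25 = 134.89 mm
late-season: 0.49 × 4.76 × 35 = 81.63 mm
Seasonal total = 344.96 mm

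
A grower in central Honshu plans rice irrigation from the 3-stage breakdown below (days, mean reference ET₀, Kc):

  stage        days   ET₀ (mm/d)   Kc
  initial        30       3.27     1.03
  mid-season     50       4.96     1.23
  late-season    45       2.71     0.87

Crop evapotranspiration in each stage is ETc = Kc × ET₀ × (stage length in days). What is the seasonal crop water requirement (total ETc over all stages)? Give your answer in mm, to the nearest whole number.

initial: 1.03 × 3.27 × 30 = 101.04 mm
mid-season: 1.23 × 4.96 × 50 = 305.04 mm
late-season: 0.87 × 2.71 × 45 = 106.10 mm
Seasonal total = 512.18 mm

512 mm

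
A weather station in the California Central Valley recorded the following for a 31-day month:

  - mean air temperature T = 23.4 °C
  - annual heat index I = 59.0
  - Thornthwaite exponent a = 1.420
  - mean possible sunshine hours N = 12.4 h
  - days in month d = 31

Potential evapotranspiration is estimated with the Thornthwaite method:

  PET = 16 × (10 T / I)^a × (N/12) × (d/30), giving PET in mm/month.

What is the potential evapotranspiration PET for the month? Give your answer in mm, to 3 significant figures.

121 mm

10T/I = 10 × 23.4 / 59.0 = 3.9661
(10T/I)^a = 3.9661^1.420 = 7.0742
Uncorrected PET = 16 × 7.0742 = 113.187 mm
Correction = (N/12)(d/30) = (12.4/12)(31/30) = 1.0678
PET = 113.187 × 1.0678 = 120.861 mm/month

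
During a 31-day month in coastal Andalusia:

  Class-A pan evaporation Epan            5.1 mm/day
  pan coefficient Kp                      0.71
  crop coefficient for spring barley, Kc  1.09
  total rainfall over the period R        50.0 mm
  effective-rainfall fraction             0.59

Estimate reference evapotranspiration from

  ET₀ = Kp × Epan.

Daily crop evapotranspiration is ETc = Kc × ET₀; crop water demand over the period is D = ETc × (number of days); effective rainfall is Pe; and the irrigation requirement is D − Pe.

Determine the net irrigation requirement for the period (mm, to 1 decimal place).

92.9 mm

ET₀ = 0.71 × 5.1 = 3.6210 mm/d
ETc = Kc × ET₀ = 1.09 × 3.6210 = 3.9469 mm/d
Crop demand D = ETc × 31 d = 3.9469 × 31 = 122.354 mm
Pe = 0.59 × 50.0 = 29.500 mm
D − Pe = 122.354 − 29.500 = 92.854 mm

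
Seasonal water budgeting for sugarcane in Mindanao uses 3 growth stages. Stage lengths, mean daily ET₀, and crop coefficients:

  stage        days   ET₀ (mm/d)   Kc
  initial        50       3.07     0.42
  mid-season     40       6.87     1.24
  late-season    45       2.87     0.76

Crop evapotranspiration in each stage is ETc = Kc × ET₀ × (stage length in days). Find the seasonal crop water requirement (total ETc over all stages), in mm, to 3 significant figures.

503 mm

initial: 0.42 × 3.07 × 50 = 64.47 mm
mid-season: 1.24 × 6.87 × 40 = 340.75 mm
late-season: 0.76 × 2.87 × 45 = 98.15 mm
Seasonal total = 503.37 mm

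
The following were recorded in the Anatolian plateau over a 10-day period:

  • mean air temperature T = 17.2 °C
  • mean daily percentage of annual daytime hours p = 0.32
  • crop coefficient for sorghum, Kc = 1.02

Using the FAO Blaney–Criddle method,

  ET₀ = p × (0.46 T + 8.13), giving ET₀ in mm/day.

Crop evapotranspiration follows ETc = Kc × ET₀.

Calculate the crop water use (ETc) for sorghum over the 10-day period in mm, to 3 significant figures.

52.4 mm

ET₀ = 0.32 × (0.46 × 17.2 + 8.13) = 0.32 × 16.042 = 5.1334 mm/d
ETc = Kc × ET₀ = 1.02 × 5.1334 = 5.2361 mm/d
Over 10 days: 5.2361 × 10 = 52.361 mm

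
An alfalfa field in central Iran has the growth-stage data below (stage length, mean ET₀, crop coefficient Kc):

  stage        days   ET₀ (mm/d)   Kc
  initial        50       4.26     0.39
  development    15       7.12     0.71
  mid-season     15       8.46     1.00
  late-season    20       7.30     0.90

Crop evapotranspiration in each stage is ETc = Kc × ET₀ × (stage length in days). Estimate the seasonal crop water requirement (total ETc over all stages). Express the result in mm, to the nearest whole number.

initial: 0.39 × 4.26 × 50 = 83.07 mm
development: 0.71 × 7.12 × 15 = 75.83 mm
mid-season: 1.00 × 8.46 × 15 = 126.90 mm
late-season: 0.90 × 7.30 × 20 = 131.40 mm
Seasonal total = 417.20 mm

417 mm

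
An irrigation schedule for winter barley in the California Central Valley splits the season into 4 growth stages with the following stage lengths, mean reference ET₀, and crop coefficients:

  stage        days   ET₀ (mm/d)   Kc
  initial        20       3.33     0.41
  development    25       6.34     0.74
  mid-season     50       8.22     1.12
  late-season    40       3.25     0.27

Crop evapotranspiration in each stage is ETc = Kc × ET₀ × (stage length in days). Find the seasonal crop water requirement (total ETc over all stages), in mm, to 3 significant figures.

initial: 0.41 × 3.33 × 20 = 27.31 mm
development: 0.74 × 6.34 × 25 = 117.29 mm
mid-season: 1.12 × 8.22 × 50 = 460.32 mm
late-season: 0.27 × 3.25 × 40 = 35.10 mm
Seasonal total = 640.02 mm

640 mm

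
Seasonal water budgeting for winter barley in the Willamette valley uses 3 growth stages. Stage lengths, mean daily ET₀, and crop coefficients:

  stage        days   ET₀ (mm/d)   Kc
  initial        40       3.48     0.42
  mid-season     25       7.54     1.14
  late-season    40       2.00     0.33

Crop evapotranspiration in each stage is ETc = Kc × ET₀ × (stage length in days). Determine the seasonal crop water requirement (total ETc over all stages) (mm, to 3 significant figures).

initial: 0.42 × 3.48 × 40 = 58.46 mm
mid-season: 1.14 × 7.54 × 25 = 214.89 mm
late-season: 0.33 × 2.00 × 40 = 26.40 mm
Seasonal total = 299.75 mm

300 mm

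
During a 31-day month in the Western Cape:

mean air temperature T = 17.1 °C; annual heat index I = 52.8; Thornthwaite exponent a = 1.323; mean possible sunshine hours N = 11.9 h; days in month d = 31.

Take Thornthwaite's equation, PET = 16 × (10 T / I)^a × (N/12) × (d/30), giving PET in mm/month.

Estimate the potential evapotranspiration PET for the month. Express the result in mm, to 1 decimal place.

77.6 mm

10T/I = 10 × 17.1 / 52.8 = 3.2386
(10T/I)^a = 3.2386^1.323 = 4.7337
Uncorrected PET = 16 × 4.7337 = 75.739 mm
Correction = (N/12)(d/30) = (11.9/12)(31/30) = 1.0247
PET = 75.739 × 1.0247 = 77.610 mm/month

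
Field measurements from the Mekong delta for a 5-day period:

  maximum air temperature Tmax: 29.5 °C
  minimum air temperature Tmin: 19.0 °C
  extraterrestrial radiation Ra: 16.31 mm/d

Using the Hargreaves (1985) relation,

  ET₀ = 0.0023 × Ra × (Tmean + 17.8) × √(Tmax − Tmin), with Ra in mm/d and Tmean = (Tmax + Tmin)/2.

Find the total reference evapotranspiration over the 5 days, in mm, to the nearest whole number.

26 mm

Tmean = (29.5 + 19.0)/2 = 24.25 °C
ET₀ = 0.0023 × 16.31 × (24.25 + 17.8) × √10.5 = 0.0023 × 16.31 × 42.05 × 3.2404 = 5.1115 mm/d
Over 5 days: 5.1115 × 5 = 25.558 mm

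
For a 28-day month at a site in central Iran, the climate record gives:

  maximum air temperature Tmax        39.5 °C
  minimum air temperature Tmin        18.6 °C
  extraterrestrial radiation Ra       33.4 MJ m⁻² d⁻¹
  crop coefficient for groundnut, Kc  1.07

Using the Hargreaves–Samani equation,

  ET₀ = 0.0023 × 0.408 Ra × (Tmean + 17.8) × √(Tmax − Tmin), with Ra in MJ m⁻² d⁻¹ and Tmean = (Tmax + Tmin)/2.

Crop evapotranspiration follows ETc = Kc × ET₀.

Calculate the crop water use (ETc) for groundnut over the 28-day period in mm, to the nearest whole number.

Tmean = (39.5 + 18.6)/2 = 29.05 °C
0.408 Ra = 0.408 × 33.4 = 13.6272 mm/d equivalent
ET₀ = 0.0023 × 13.6272 × (29.05 + 17.8) × √20.9 = 0.0023 × 13.6272 × 46.85 × 4.5717 = 6.7131 mm/d
ETc = Kc × ET₀ = 1.07 × 6.7131 = 7.1830 mm/d
Over 28 days: 7.1830 × 28 = 201.124 mm

201 mm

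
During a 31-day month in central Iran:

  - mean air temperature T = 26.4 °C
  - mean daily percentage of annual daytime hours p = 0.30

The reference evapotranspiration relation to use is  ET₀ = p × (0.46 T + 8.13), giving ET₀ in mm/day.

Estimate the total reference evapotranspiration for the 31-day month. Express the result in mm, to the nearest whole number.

ET₀ = 0.30 × (0.46 × 26.4 + 8.13) = 0.30 × 20.274 = 6.0822 mm/d
Monthly total = 6.0822 × 31 = 188.548 mm

189 mm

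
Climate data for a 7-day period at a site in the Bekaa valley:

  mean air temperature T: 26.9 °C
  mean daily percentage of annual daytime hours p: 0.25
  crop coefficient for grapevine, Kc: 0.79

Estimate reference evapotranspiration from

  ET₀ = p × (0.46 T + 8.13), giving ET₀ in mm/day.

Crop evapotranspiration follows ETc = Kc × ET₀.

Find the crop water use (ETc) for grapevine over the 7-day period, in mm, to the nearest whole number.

ET₀ = 0.25 × (0.46 × 26.9 + 8.13) = 0.25 × 20.504 = 5.1260 mm/d
ETc = Kc × ET₀ = 0.79 × 5.1260 = 4.0495 mm/d
Over 7 days: 4.0495 × 7 = 28.347 mm

28 mm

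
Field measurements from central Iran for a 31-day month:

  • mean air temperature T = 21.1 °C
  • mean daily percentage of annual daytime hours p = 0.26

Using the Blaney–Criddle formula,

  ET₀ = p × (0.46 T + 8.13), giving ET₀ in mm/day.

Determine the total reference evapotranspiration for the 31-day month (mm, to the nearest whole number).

ET₀ = 0.26 × (0.46 × 21.1 + 8.13) = 0.26 × 17.836 = 4.6374 mm/d
Monthly total = 4.6374 × 31 = 143.759 mm

144 mm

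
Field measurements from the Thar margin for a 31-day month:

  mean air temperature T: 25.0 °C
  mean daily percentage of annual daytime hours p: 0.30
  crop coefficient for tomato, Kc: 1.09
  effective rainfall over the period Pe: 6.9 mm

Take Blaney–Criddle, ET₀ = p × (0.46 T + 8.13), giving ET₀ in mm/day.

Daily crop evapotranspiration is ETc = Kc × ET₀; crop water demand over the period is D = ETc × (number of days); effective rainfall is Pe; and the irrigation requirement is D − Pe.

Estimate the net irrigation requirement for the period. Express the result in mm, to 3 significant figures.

ET₀ = 0.30 × (0.46 × 25.0 + 8.13) = 0.30 × 19.630 = 5.8890 mm/d
ETc = Kc × ET₀ = 1.09 × 5.8890 = 6.4190 mm/d
Crop demand D = ETc × 31 d = 6.4190 × 31 = 198.989 mm
D − Pe = 198.989 − 6.9 = 192.089 mm

192 mm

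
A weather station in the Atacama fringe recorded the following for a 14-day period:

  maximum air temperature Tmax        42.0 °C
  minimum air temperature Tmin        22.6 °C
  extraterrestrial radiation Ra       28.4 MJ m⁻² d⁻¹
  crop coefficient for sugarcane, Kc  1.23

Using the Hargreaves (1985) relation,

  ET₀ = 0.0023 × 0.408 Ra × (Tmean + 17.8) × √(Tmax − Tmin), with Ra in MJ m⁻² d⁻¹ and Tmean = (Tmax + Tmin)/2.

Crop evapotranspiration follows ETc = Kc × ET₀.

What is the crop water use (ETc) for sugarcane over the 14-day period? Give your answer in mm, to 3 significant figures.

101 mm

Tmean = (42.0 + 22.6)/2 = 32.30 °C
0.408 Ra = 0.408 × 28.4 = 11.5872 mm/d equivalent
ET₀ = 0.0023 × 11.5872 × (32.30 + 17.8) × √19.4 = 0.0023 × 11.5872 × 50.10 × 4.4045 = 5.8809 mm/d
ETc = Kc × ET₀ = 1.23 × 5.8809 = 7.2335 mm/d
Over 14 days: 7.2335 × 14 = 101.269 mm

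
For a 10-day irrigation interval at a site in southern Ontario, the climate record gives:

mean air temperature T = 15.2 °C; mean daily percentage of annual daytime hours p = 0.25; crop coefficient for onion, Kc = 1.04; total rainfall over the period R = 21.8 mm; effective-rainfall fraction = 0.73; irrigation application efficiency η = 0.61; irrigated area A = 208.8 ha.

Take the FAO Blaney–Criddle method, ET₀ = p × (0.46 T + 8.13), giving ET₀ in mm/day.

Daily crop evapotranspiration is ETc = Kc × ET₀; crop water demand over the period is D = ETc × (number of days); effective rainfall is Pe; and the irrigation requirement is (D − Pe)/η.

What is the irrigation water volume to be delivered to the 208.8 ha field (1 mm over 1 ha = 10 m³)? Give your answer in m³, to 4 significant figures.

ET₀ = 0.25 × (0.46 × 15.2 + 8.13) = 0.25 × 15.122 = 3.7805 mm/d
ETc = Kc × ET₀ = 1.04 × 3.7805 = 3.9317 mm/d
Crop demand D = ETc × 10 d = 3.9317 × 10 = 39.317 mm
Pe = 0.73 × 21.8 = 15.914 mm
D − Pe = 39.317 − 15.914 = 23.403 mm
Gross irrigation = 23.403 / 0.61 = 38.366 mm
Volume = 38.366 mm × 208.8 ha × 10 = 80108.2 m³

80110 m³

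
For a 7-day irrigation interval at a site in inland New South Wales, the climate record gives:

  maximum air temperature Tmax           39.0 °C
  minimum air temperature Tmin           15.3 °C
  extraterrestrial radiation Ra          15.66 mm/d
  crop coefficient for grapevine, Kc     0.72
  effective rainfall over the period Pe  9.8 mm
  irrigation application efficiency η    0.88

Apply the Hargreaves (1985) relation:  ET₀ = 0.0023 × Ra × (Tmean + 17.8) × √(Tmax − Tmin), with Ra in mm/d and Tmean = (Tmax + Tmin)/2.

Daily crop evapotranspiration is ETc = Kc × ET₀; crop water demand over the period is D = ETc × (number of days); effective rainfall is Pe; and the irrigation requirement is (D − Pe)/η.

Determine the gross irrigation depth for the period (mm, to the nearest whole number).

34 mm

Tmean = (39.0 + 15.3)/2 = 27.15 °C
ET₀ = 0.0023 × 15.66 × (27.15 + 17.8) × √23.7 = 0.0023 × 15.66 × 44.95 × 4.8683 = 7.8818 mm/d
ETc = Kc × ET₀ = 0.72 × 7.8818 = 5.6749 mm/d
Crop demand D = ETc × 7 d = 5.6749 × 7 = 39.724 mm
D − Pe = 39.724 − 9.8 = 29.924 mm
Gross irrigation = 29.924 / 0.88 = 34.005 mm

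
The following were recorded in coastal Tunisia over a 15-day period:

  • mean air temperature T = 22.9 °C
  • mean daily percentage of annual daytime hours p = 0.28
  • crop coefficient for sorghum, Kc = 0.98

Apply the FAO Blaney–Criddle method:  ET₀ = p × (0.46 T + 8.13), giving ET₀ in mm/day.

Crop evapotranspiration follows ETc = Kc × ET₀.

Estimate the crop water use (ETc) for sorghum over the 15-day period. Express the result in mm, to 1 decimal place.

76.8 mm

ET₀ = 0.28 × (0.46 × 22.9 + 8.13) = 0.28 × 18.664 = 5.2259 mm/d
ETc = Kc × ET₀ = 0.98 × 5.2259 = 5.1214 mm/d
Over 15 days: 5.1214 × 15 = 76.821 mm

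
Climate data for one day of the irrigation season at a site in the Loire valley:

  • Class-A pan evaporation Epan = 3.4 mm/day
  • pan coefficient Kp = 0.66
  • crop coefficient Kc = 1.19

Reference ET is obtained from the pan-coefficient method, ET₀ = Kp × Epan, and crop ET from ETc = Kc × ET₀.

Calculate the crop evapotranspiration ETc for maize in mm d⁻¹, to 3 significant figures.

2.67 mm d⁻¹

ET₀ = 0.66 × 3.4 = 2.2440 mm/d
ETc = Kc × ET₀ = 1.19 × 2.2440 = 2.6704 mm/d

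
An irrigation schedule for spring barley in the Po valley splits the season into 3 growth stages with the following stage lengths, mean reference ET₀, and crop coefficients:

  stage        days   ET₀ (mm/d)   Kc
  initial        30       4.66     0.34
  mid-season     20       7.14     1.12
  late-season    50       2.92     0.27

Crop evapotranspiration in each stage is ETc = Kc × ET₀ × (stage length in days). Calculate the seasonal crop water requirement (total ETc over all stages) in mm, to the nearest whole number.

initial: 0.34 × 4.66 × 30 = 47.53 mm
mid-season: 1.12 × 7.14 × 20 = 159.94 mm
late-season: 0.27 × 2.92 × 50 = 39.42 mm
Seasonal total = 246.89 mm

247 mm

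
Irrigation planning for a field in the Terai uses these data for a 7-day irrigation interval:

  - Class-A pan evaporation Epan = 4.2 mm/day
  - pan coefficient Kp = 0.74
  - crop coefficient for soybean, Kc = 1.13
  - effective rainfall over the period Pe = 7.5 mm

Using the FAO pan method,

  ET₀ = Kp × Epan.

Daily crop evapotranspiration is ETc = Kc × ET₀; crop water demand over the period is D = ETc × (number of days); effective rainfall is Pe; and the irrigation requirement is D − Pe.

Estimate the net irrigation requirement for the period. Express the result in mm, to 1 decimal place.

17.1 mm

ET₀ = 0.74 × 4.2 = 3.1080 mm/d
ETc = Kc × ET₀ = 1.13 × 3.1080 = 3.5120 mm/d
Crop demand D = ETc × 7 d = 3.5120 × 7 = 24.584 mm
D − Pe = 24.584 − 7.5 = 17.084 mm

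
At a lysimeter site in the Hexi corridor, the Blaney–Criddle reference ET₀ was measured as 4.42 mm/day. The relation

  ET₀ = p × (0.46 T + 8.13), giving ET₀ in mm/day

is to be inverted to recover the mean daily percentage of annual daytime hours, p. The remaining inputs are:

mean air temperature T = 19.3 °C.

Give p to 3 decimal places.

p = ET₀ / (0.46 T + 8.13) = 4.42 / (0.46 × 19.3 + 8.13) = 4.42 / 17.008 = 0.2599

0.260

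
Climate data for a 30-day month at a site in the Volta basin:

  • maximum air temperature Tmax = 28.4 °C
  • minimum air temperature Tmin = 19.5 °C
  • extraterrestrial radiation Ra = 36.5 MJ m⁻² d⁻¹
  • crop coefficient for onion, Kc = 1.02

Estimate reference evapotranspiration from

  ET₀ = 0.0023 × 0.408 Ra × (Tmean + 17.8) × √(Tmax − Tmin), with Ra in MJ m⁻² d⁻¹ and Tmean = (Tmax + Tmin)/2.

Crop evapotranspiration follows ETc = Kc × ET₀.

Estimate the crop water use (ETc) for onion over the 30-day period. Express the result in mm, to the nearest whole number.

131 mm

Tmean = (28.4 + 19.5)/2 = 23.95 °C
0.408 Ra = 0.408 × 36.5 = 14.8920 mm/d equivalent
ET₀ = 0.0023 × 14.8920 × (23.95 + 17.8) × √8.9 = 0.0023 × 14.8920 × 41.75 × 2.9833 = 4.2661 mm/d
ETc = Kc × ET₀ = 1.02 × 4.2661 = 4.3514 mm/d
Over 30 days: 4.3514 × 30 = 130.542 mm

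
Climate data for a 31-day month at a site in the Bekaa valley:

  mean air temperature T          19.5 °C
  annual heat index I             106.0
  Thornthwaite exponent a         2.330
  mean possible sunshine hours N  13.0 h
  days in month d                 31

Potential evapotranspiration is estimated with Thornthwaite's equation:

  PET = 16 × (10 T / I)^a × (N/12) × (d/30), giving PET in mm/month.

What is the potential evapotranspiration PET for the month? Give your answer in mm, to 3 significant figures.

74.1 mm

10T/I = 10 × 19.5 / 106.0 = 1.8396
(10T/I)^a = 1.8396^2.330 = 4.1381
Uncorrected PET = 16 × 4.1381 = 66.210 mm
Correction = (N/12)(d/30) = (13.0/12)(31/30) = 1.1194
PET = 66.210 × 1.1194 = 74.115 mm/month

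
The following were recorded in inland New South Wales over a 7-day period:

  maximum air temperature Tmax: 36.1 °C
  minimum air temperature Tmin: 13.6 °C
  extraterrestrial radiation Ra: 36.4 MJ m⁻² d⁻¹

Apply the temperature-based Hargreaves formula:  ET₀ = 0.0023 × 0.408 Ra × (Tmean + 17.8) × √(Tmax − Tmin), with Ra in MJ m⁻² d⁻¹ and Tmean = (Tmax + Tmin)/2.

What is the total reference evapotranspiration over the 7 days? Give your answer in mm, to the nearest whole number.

Tmean = (36.1 + 13.6)/2 = 24.85 °C
0.408 Ra = 0.408 × 36.4 = 14.8512 mm/d equivalent
ET₀ = 0.0023 × 14.8512 × (24.85 + 17.8) × √22.5 = 0.0023 × 14.8512 × 42.65 × 4.7434 = 6.9103 mm/d
Over 7 days: 6.9103 × 7 = 48.372 mm

48 mm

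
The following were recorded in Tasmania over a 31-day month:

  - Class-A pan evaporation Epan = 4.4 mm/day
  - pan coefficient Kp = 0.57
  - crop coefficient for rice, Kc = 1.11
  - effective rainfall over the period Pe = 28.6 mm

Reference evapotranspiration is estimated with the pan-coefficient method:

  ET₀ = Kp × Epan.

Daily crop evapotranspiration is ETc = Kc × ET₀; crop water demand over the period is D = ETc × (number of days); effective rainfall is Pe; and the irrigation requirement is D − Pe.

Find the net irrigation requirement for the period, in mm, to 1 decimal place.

ET₀ = 0.57 × 4.4 = 2.5080 mm/d
ETc = Kc × ET₀ = 1.11 × 2.5080 = 2.7839 mm/d
Crop demand D = ETc × 31 d = 2.7839 × 31 = 86.301 mm
D − Pe = 86.301 − 28.6 = 57.701 mm

57.7 mm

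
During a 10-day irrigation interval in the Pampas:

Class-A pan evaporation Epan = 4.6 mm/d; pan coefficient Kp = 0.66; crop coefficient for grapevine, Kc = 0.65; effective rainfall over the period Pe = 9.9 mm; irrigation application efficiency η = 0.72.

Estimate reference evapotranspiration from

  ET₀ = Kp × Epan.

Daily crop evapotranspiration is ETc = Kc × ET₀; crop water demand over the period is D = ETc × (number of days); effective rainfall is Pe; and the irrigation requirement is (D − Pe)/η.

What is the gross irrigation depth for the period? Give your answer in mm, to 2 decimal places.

ET₀ = 0.66 × 4.6 = 3.0360 mm/d
ETc = Kc × ET₀ = 0.65 × 3.0360 = 1.9734 mm/d
Crop demand D = ETc × 10 d = 1.9734 × 10 = 19.734 mm
D − Pe = 19.734 − 9.9 = 9.834 mm
Gross irrigation = 9.834 / 0.72 = 13.658 mm

13.66 mm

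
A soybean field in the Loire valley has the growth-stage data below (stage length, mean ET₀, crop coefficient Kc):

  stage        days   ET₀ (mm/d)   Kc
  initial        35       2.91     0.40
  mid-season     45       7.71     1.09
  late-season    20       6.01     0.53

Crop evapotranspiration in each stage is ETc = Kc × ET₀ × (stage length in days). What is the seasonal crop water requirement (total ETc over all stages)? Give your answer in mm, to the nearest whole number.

initial: 0.40 × 2.91 × 35 = 40.74 mm
mid-season: 1.09 × 7.71 × 45 = 378.18 mm
late-season: 0.53 × 6.01 × 20 = 63.71 mm
Seasonal total = 482.63 mm

483 mm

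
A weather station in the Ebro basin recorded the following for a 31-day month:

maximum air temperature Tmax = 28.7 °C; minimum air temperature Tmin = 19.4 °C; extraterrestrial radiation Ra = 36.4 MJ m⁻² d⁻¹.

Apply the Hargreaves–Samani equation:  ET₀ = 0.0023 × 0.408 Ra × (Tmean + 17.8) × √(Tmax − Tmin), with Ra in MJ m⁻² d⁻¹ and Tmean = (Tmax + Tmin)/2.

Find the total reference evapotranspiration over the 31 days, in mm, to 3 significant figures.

135 mm

Tmean = (28.7 + 19.4)/2 = 24.05 °C
0.408 Ra = 0.408 × 36.4 = 14.8512 mm/d equivalent
ET₀ = 0.0023 × 14.8512 × (24.05 + 17.8) × √9.3 = 0.0023 × 14.8512 × 41.85 × 3.0496 = 4.3594 mm/d
Over 31 days: 4.3594 × 31 = 135.141 mm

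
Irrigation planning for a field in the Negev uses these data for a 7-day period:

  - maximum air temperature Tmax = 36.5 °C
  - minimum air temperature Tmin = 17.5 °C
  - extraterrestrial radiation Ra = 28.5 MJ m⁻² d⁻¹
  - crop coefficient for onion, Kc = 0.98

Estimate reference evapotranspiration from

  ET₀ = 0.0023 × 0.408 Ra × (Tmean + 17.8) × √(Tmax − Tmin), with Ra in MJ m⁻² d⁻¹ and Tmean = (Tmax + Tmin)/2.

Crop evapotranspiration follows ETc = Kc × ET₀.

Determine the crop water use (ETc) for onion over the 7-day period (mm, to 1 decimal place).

35.8 mm

Tmean = (36.5 + 17.5)/2 = 27.00 °C
0.408 Ra = 0.408 × 28.5 = 11.6280 mm/d equivalent
ET₀ = 0.0023 × 11.6280 × (27.00 + 17.8) × √19.0 = 0.0023 × 11.6280 × 44.80 × 4.3589 = 5.2226 mm/d
ETc = Kc × ET₀ = 0.98 × 5.2226 = 5.1181 mm/d
Over 7 days: 5.1181 × 7 = 35.827 mm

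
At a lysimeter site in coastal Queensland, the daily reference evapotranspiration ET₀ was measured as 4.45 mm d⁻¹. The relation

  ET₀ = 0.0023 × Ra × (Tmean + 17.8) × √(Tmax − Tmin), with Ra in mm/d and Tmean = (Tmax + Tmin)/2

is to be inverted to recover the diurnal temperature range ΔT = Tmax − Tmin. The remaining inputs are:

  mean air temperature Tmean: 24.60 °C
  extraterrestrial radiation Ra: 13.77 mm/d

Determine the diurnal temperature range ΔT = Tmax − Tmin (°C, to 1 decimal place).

√ΔT = ET₀ / [0.0023 × Ra × (Tmean+17.8)] = 4.45 / (0.0023 × 13.77 × 42.40) = 3.3138
ΔT = 3.3138² = 10.981 °C

11.0 °C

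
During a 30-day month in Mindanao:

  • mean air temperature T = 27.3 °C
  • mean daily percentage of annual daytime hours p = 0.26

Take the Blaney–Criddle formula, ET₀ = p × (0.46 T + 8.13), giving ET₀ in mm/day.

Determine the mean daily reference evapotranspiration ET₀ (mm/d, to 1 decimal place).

5.4 mm/d

ET₀ = 0.26 × (0.46 × 27.3 + 8.13) = 0.26 × 20.688 = 5.3789 mm/d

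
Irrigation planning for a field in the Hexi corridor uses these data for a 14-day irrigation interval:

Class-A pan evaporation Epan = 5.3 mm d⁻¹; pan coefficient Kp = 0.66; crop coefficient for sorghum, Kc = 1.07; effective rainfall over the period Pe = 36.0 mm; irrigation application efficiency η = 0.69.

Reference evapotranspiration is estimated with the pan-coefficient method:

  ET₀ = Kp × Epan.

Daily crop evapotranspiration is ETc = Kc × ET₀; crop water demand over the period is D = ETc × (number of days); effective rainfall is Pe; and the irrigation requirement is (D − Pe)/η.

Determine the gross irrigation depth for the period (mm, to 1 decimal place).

23.8 mm

ET₀ = 0.66 × 5.3 = 3.4980 mm/d
ETc = Kc × ET₀ = 1.07 × 3.4980 = 3.7429 mm/d
Crop demand D = ETc × 14 d = 3.7429 × 14 = 52.401 mm
D − Pe = 52.401 − 36.0 = 16.401 mm
Gross irrigation = 16.401 / 0.69 = 23.770 mm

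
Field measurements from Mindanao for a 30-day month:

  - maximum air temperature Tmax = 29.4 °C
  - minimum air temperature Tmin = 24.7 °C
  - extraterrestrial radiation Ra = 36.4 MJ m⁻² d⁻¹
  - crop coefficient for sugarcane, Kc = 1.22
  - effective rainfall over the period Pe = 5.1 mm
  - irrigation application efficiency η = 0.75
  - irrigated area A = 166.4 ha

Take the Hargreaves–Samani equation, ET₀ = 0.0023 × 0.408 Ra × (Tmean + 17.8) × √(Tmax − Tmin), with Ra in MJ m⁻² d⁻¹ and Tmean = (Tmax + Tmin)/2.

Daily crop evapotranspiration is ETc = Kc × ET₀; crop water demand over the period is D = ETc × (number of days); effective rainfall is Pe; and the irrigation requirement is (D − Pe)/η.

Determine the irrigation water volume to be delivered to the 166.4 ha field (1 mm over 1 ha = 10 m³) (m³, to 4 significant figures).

Tmean = (29.4 + 24.7)/2 = 27.05 °C
0.408 Ra = 0.408 × 36.4 = 14.8512 mm/d equivalent
ET₀ = 0.0023 × 14.8512 × (27.05 + 17.8) × √4.7 = 0.0023 × 14.8512 × 44.85 × 2.1679 = 3.3212 mm/d
ETc = Kc × ET₀ = 1.22 × 3.3212 = 4.0519 mm/d
Crop demand D = ETc × 30 d = 4.0519 × 30 = 121.557 mm
D − Pe = 121.557 − 5.1 = 116.457 mm
Gross irrigation = 116.457 / 0.75 = 155.276 mm
Volume = 155.276 mm × 166.4 ha × 10 = 258379.3 m³

258400 m³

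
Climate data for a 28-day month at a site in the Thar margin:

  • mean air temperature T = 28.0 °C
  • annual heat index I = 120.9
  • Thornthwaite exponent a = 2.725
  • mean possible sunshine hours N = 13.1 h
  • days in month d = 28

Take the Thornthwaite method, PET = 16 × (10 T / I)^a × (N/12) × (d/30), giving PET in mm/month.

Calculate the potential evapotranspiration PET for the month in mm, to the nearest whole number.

161 mm

10T/I = 10 × 28.0 / 120.9 = 2.3160
(10T/I)^a = 2.3160^2.725 = 9.8608
Uncorrected PET = 16 × 9.8608 = 157.773 mm
Correction = (N/12)(d/30) = (13.1/12)(28/30) = 1.0189
PET = 157.773 × 1.0189 = 160.755 mm/month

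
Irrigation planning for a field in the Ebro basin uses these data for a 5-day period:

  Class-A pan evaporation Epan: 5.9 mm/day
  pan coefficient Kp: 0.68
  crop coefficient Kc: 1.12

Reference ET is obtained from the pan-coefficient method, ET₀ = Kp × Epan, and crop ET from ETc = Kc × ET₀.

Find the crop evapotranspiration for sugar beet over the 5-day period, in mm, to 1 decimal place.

22.5 mm

ET₀ = 0.68 × 5.9 = 4.0120 mm/d
ETc = Kc × ET₀ = 1.12 × 4.0120 = 4.4934 mm/d
Over 5 days: 4.4934 × 5 = 22.467 mm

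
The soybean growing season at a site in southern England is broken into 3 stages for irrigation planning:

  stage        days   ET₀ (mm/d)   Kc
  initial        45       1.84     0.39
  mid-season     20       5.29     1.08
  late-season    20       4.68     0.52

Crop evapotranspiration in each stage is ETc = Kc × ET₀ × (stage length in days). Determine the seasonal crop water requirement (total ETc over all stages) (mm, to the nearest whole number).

195 mm

initial: 0.39 × 1.84 × 45 = 32.29 mm
mid-season: 1.08 × 5.29 × 20 = 114.26 mm
late-season: 0.52 × 4.68 × 20 = 48.67 mm
Seasonal total = 195.22 mm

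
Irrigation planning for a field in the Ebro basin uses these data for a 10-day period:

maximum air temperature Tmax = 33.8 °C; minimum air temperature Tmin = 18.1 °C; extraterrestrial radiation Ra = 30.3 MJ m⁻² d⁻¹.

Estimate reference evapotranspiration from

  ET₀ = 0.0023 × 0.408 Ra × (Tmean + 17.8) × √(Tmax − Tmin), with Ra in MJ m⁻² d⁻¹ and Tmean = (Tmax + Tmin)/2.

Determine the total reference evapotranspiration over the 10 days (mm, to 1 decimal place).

Tmean = (33.8 + 18.1)/2 = 25.95 °C
0.408 Ra = 0.408 × 30.3 = 12.3624 mm/d equivalent
ET₀ = 0.0023 × 12.3624 × (25.95 + 17.8) × √15.7 = 0.0023 × 12.3624 × 43.75 × 3.9623 = 4.9290 mm/d
Over 10 days: 4.9290 × 10 = 49.290 mm

49.3 mm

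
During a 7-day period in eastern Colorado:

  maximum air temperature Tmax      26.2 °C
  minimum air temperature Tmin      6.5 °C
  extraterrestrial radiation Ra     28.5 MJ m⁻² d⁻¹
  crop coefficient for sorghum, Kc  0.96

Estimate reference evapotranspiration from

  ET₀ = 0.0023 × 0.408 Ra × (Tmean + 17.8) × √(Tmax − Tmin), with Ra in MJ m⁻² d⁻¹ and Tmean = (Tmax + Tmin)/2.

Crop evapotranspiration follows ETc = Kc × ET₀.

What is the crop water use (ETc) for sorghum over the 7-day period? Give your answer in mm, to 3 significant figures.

27.2 mm

Tmean = (26.2 + 6.5)/2 = 16.35 °C
0.408 Ra = 0.408 × 28.5 = 11.6280 mm/d equivalent
ET₀ = 0.0023 × 11.6280 × (16.35 + 17.8) × √19.7 = 0.0023 × 11.6280 × 34.15 × 4.4385 = 4.0538 mm/d
ETc = Kc × ET₀ = 0.96 × 4.0538 = 3.8916 mm/d
Over 7 days: 3.8916 × 7 = 27.241 mm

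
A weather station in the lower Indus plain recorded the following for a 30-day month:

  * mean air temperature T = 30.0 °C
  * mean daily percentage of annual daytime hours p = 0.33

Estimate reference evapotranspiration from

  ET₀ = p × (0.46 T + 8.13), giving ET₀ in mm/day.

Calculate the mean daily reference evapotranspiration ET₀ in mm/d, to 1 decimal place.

ET₀ = 0.33 × (0.46 × 30.0 + 8.13) = 0.33 × 21.930 = 7.2369 mm/d

7.2 mm/d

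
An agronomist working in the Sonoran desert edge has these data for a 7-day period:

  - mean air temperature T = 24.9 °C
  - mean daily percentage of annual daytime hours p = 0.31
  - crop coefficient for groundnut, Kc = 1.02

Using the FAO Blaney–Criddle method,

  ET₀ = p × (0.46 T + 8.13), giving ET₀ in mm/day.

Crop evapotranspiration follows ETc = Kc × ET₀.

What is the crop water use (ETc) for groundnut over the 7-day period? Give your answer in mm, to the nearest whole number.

ET₀ = 0.31 × (0.46 × 24.9 + 8.13) = 0.31 × 19.584 = 6.0710 mm/d
ETc = Kc × ET₀ = 1.02 × 6.0710 = 6.1924 mm/d
Over 7 days: 6.1924 × 7 = 43.347 mm

43 mm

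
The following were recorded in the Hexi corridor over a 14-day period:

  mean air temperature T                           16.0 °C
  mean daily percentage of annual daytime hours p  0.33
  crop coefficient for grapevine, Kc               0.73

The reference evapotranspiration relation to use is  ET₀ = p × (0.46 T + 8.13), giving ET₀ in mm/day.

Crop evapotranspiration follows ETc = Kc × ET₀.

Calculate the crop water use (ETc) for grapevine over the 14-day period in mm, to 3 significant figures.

52.2 mm

ET₀ = 0.33 × (0.46 × 16.0 + 8.13) = 0.33 × 15.490 = 5.1117 mm/d
ETc = Kc × ET₀ = 0.73 × 5.1117 = 3.7315 mm/d
Over 14 days: 3.7315 × 14 = 52.241 mm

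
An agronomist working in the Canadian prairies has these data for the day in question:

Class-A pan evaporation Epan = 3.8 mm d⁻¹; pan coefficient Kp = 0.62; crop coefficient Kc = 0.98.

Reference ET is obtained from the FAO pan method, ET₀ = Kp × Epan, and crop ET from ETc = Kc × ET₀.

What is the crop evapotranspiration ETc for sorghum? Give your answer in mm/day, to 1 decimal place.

2.3 mm/day

ET₀ = 0.62 × 3.8 = 2.3560 mm/d
ETc = Kc × ET₀ = 0.98 × 2.3560 = 2.3089 mm/d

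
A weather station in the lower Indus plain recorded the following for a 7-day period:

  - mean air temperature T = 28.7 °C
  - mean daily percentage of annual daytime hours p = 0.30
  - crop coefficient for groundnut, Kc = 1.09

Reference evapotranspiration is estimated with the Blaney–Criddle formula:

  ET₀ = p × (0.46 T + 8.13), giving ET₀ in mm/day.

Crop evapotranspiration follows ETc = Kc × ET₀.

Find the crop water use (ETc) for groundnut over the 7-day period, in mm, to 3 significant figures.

48.8 mm

ET₀ = 0.30 × (0.46 × 28.7 + 8.13) = 0.30 × 21.332 = 6.3996 mm/d
ETc = Kc × ET₀ = 1.09 × 6.3996 = 6.9756 mm/d
Over 7 days: 6.9756 × 7 = 48.829 mm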